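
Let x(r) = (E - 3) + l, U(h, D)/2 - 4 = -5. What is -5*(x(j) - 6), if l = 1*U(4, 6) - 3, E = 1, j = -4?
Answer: 65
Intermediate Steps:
U(h, D) = -2 (U(h, D) = 8 + 2*(-5) = 8 - 10 = -2)
l = -5 (l = 1*(-2) - 3 = -2 - 3 = -5)
x(r) = -7 (x(r) = (1 - 3) - 5 = -2 - 5 = -7)
-5*(x(j) - 6) = -5*(-7 - 6) = -5*(-13) = 65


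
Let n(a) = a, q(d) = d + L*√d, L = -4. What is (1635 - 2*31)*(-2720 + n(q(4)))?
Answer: -4284852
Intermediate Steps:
q(d) = d - 4*√d
(1635 - 2*31)*(-2720 + n(q(4))) = (1635 - 2*31)*(-2720 + (4 - 4*√4)) = (1635 - 62)*(-2720 + (4 - 4*2)) = 1573*(-2720 + (4 - 8)) = 1573*(-2720 - 4) = 1573*(-2724) = -4284852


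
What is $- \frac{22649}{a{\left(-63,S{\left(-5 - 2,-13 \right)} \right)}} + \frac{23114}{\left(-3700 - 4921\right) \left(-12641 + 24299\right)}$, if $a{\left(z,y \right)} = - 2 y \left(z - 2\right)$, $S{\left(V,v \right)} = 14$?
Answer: $- \frac{1138174255781}{91458292380} \approx -12.445$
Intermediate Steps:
$a{\left(z,y \right)} = - 2 y \left(-2 + z\right)$
$- \frac{22649}{a{\left(-63,S{\left(-5 - 2,-13 \right)} \right)}} + \frac{23114}{\left(-3700 - 4921\right) \left(-12641 + 24299\right)} = - \frac{22649}{2 \cdot 14 \left(2 - -63\right)} + \frac{23114}{\left(-3700 - 4921\right) \left(-12641 + 24299\right)} = - \frac{22649}{2 \cdot 14 \left(2 + 63\right)} + \frac{23114}{\left(-8621\right) 11658} = - \frac{22649}{2 \cdot 14 \cdot 65} + \frac{23114}{-100503618} = - \frac{22649}{1820} + 23114 \left(- \frac{1}{100503618}\right) = \left(-22649\right) \frac{1}{1820} - \frac{11557}{50251809} = - \frac{22649}{1820} - \frac{11557}{50251809} = - \frac{1138174255781}{91458292380}$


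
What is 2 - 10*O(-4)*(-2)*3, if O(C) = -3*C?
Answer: 722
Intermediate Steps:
2 - 10*O(-4)*(-2)*3 = 2 - 10*-3*(-4)*(-2)*3 = 2 - 10*12*(-2)*3 = 2 - (-240)*3 = 2 - 10*(-72) = 2 + 720 = 722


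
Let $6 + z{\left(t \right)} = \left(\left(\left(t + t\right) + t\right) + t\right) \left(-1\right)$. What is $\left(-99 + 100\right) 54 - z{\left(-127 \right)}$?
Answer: $-448$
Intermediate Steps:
$z{\left(t \right)} = -6 - 4 t$ ($z{\left(t \right)} = -6 + \left(\left(\left(t + t\right) + t\right) + t\right) \left(-1\right) = -6 + \left(\left(2 t + t\right) + t\right) \left(-1\right) = -6 + \left(3 t + t\right) \left(-1\right) = -6 + 4 t \left(-1\right) = -6 - 4 t$)
$\left(-99 + 100\right) 54 - z{\left(-127 \right)} = \left(-99 + 100\right) 54 - \left(-6 - -508\right) = 1 \cdot 54 - \left(-6 + 508\right) = 54 - 502 = -448$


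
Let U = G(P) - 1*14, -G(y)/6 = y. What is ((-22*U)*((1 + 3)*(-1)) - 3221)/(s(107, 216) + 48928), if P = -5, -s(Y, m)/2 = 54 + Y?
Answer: -1813/48606 ≈ -0.037300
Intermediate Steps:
s(Y, m) = -108 - 2*Y (s(Y, m) = -2*(54 + Y) = -108 - 2*Y)
G(y) = -6*y
U = 16 (U = -6*(-5) - 1*14 = 30 - 14 = 16)
((-22*U)*((1 + 3)*(-1)) - 3221)/(s(107, 216) + 48928) = ((-22*16)*((1 + 3)*(-1)) - 3221)/((-108 - 2*107) + 48928) = (-1408*(-1) - 3221)/((-108 - 214) + 48928) = (-352*(-4) - 3221)/(-322 + 48928) = (1408 - 3221)/48606 = -1813*1/48606 = -1813/48606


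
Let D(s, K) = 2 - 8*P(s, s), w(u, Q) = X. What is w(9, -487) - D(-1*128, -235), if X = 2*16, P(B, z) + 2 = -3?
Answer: -10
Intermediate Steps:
P(B, z) = -5 (P(B, z) = -2 - 3 = -5)
X = 32
w(u, Q) = 32
D(s, K) = 42 (D(s, K) = 2 - 8*(-5) = 2 + 40 = 42)
w(9, -487) - D(-1*128, -235) = 32 - 1*42 = 32 - 42 = -10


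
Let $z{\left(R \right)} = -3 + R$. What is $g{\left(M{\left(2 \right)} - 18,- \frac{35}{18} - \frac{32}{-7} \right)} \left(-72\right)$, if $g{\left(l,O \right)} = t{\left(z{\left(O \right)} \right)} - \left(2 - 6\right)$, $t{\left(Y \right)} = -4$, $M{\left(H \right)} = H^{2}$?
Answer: $0$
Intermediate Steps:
$g{\left(l,O \right)} = 0$ ($g{\left(l,O \right)} = -4 - \left(2 - 6\right) = -4 - -4 = -4 + 4 = 0$)
$g{\left(M{\left(2 \right)} - 18,- \frac{35}{18} - \frac{32}{-7} \right)} \left(-72\right) = 0 \left(-72\right) = 0$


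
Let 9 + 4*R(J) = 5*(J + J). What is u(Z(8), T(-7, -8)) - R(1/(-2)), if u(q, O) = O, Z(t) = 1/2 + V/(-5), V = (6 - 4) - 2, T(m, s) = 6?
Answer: 19/2 ≈ 9.5000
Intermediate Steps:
V = 0 (V = 2 - 2 = 0)
Z(t) = ½ (Z(t) = 1/2 + 0/(-5) = 1*(½) + 0*(-⅕) = ½ + 0 = ½)
R(J) = -9/4 + 5*J/2 (R(J) = -9/4 + (5*(J + J))/4 = -9/4 + (5*(2*J))/4 = -9/4 + (10*J)/4 = -9/4 + 5*J/2)
u(Z(8), T(-7, -8)) - R(1/(-2)) = 6 - (-9/4 + (5/2)/(-2)) = 6 - (-9/4 + (5/2)*(-½)) = 6 - (-9/4 - 5/4) = 6 - 1*(-7/2) = 6 + 7/2 = 19/2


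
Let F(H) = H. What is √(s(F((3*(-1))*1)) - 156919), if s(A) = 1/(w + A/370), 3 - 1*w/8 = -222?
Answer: I*√69601736670669381/665997 ≈ 396.13*I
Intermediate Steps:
w = 1800 (w = 24 - 8*(-222) = 24 + 1776 = 1800)
s(A) = 1/(1800 + A/370)
√(s(F((3*(-1))*1)) - 156919) = √(370/(666000 + (3*(-1))*1) - 156919) = √(370/(666000 - 3*1) - 156919) = √(370/(666000 - 3) - 156919) = √(370/665997 - 156919) = √(-104507582873/665997) = I*√69601736670669381/665997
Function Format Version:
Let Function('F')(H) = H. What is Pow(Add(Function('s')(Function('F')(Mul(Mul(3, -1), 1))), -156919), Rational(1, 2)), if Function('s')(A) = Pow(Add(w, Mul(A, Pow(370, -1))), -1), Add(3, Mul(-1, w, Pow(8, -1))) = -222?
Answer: Mul(Rational(1, 665997), I, Pow(69601736670669381, Rational(1, 2))) ≈ Mul(396.13, I)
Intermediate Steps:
w = 1800 (w = Add(24, Mul(-8, -222)) = Add(24, 1776) = 1800)
Function('s')(A) = Pow(Add(1800, Mul(Rational(1, 370), A)), -1) (Function('s')(A) = Pow(Add(1800, Mul(A, Pow(370, -1))), -1) = Pow(Add(1800, Mul(A, Rational(1, 370))), -1) = Pow(Add(1800, Mul(Rational(1, 370), A)), -1))
Pow(Add(Function('s')(Function('F')(Mul(Mul(3, -1), 1))), -156919), Rational(1, 2)) = Pow(Add(Mul(370, Pow(Add(666000, Mul(Mul(3, -1), 1)), -1)), -156919), Rational(1, 2)) = Pow(Add(Mul(370, Pow(Add(666000, Mul(-3, 1)), -1)), -156919), Rational(1, 2)) = Pow(Add(Mul(370, Pow(Add(666000, -3), -1)), -156919), Rational(1, 2)) = Pow(Add(Mul(370, Pow(665997, -1)), -156919), Rational(1, 2)) = Pow(Add(Mul(370, Rational(1, 665997)), -156919), Rational(1, 2)) = Pow(Add(Rational(370, 665997), -156919), Rational(1, 2)) = Pow(Rational(-104507582873, 665997), Rational(1, 2)) = Mul(Rational(1, 665997), I, Pow(69601736670669381, Rational(1, 2)))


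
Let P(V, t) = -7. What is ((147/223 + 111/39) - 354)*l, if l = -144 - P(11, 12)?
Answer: 139203508/2899 ≈ 48018.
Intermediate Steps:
l = -137 (l = -144 - 1*(-7) = -144 + 7 = -137)
((147/223 + 111/39) - 354)*l = ((147/223 + 111/39) - 354)*(-137) = ((147*(1/223) + 111*(1/39)) - 354)*(-137) = ((147/223 + 37/13) - 354)*(-137) = (10162/2899 - 354)*(-137) = -1016084/2899*(-137) = 139203508/2899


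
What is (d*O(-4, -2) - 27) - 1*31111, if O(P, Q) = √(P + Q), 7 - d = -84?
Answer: -31138 + 91*I*√6 ≈ -31138.0 + 222.9*I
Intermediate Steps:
d = 91 (d = 7 - 1*(-84) = 7 + 84 = 91)
(d*O(-4, -2) - 27) - 1*31111 = (91*√(-4 - 2) - 27) - 1*31111 = (91*√(-6) - 27) - 31111 = (91*(I*√6) - 27) - 31111 = (91*I*√6 - 27) - 31111 = (-27 + 91*I*√6) - 31111 = -31138 + 91*I*√6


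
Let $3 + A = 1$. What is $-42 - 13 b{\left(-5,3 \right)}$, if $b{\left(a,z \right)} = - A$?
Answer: $-68$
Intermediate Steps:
$A = -2$ ($A = -3 + 1 = -2$)
$b{\left(a,z \right)} = 2$ ($b{\left(a,z \right)} = \left(-1\right) \left(-2\right) = 2$)
$-42 - 13 b{\left(-5,3 \right)} = -42 - 26 = -68$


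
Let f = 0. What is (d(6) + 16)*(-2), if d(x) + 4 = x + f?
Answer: -36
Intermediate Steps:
d(x) = -4 + x (d(x) = -4 + (x + 0) = -4 + x)
(d(6) + 16)*(-2) = ((-4 + 6) + 16)*(-2) = (2 + 16)*(-2) = 18*(-2) = -36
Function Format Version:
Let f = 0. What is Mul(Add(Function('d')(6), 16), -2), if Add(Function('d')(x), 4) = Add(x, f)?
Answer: -36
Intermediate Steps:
Function('d')(x) = Add(-4, x) (Function('d')(x) = Add(-4, Add(x, 0)) = Add(-4, x))
Mul(Add(Function('d')(6), 16), -2) = Mul(Add(Add(-4, 6), 16), -2) = Mul(Add(2, 16), -2) = Mul(18, -2) = -36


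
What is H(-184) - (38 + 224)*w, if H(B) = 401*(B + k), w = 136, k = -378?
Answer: -260994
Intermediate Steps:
H(B) = -151578 + 401*B (H(B) = 401*(B - 378) = 401*(-378 + B) = -151578 + 401*B)
H(-184) - (38 + 224)*w = (-151578 + 401*(-184)) - (38 + 224)*136 = (-151578 - 73784) - 262*136 = -225362 - 1*35632 = -225362 - 35632 = -260994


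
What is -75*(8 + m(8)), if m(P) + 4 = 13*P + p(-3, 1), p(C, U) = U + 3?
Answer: -8400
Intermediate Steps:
p(C, U) = 3 + U
m(P) = 13*P (m(P) = -4 + (13*P + (3 + 1)) = -4 + (13*P + 4) = -4 + (4 + 13*P) = 13*P)
-75*(8 + m(8)) = -75*(8 + 13*8) = -75*(8 + 104) = -75*112 = -8400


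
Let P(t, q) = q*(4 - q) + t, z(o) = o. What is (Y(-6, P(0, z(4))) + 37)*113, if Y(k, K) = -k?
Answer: 4859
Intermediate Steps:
P(t, q) = t + q*(4 - q)
(Y(-6, P(0, z(4))) + 37)*113 = (-1*(-6) + 37)*113 = (6 + 37)*113 = 43*113 = 4859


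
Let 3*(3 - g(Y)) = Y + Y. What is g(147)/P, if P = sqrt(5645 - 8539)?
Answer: 95*I*sqrt(2894)/2894 ≈ 1.7659*I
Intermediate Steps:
P = I*sqrt(2894) (P = sqrt(-2894) = I*sqrt(2894) ≈ 53.796*I)
g(Y) = 3 - 2*Y/3 (g(Y) = 3 - (Y + Y)/3 = 3 - 2*Y/3)
g(147)/P = (3 - 2/3*147)/((I*sqrt(2894))) = (3 - 98)*(-I*sqrt(2894)/2894) = -(-95)*I*sqrt(2894)/2894 = 95*I*sqrt(2894)/2894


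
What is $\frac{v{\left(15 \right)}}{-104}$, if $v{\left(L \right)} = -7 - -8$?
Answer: $- \frac{1}{104} \approx -0.0096154$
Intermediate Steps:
$v{\left(L \right)} = 1$ ($v{\left(L \right)} = -7 + 8 = 1$)
$\frac{v{\left(15 \right)}}{-104} = 1 \frac{1}{-104} = 1 \left(- \frac{1}{104}\right) = - \frac{1}{104}$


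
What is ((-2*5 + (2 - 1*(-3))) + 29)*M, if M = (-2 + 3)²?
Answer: 24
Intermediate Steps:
M = 1 (M = 1² = 1)
((-2*5 + (2 - 1*(-3))) + 29)*M = ((-2*5 + (2 - 1*(-3))) + 29)*1 = ((-10 + (2 + 3)) + 29)*1 = ((-10 + 5) + 29)*1 = (-5 + 29)*1 = 24*1 = 24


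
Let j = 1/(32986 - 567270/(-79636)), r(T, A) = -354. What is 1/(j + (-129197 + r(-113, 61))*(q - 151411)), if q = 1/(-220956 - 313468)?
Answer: 702083595079592/13771683170600354952846577 ≈ 5.0980e-11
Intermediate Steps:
q = -1/534424 (q = 1/(-534424) = -1/534424 ≈ -1.8712e-6)
j = 39818/1313720183 (j = 1/(32986 - 567270*(-1/79636)) = 1/(32986 + 283635/39818) = 1/(1313720183/39818) = 39818/1313720183 ≈ 3.0309e-5)
1/(j + (-129197 + r(-113, 61))*(q - 151411)) = 1/(39818/1313720183 + (-129197 - 354)*(-1/534424 - 151411)) = 1/(39818/1313720183 - 129551*(-80917672265/534424)) = 1/(39818/1313720183 + 10482965359603015/534424) = 1/(13771683170600354952846577/702083595079592) = 702083595079592/13771683170600354952846577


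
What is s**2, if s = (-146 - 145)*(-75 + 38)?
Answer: 115928289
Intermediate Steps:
s = 10767 (s = -291*(-37) = 10767)
s**2 = 10767**2 = 115928289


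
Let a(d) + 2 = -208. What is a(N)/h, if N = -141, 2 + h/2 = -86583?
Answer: 21/17317 ≈ 0.0012127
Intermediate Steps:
h = -173170 (h = -4 + 2*(-86583) = -4 - 173166 = -173170)
a(d) = -210 (a(d) = -2 - 208 = -210)
a(N)/h = -210/(-173170) = -210*(-1/173170) = 21/17317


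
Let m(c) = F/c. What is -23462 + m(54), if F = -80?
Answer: -633514/27 ≈ -23463.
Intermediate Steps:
m(c) = -80/c
-23462 + m(54) = -23462 - 80/54 = -23462 - 80*1/54 = -23462 - 40/27 = -633514/27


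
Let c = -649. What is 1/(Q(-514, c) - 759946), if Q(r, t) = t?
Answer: -1/760595 ≈ -1.3148e-6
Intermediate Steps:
1/(Q(-514, c) - 759946) = 1/(-649 - 759946) = 1/(-760595) = -1/760595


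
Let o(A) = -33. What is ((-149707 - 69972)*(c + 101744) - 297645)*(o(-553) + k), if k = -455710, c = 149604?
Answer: 25164385214313191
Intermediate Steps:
((-149707 - 69972)*(c + 101744) - 297645)*(o(-553) + k) = ((-149707 - 69972)*(149604 + 101744) - 297645)*(-33 - 455710) = (-219679*251348 - 297645)*(-455743) = (-55215877292 - 297645)*(-455743) = -55216174937*(-455743) = 25164385214313191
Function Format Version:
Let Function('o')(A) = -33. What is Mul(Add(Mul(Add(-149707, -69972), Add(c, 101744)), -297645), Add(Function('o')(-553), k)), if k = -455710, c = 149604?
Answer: 25164385214313191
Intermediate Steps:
Mul(Add(Mul(Add(-149707, -69972), Add(c, 101744)), -297645), Add(Function('o')(-553), k)) = Mul(Add(Mul(Add(-149707, -69972), Add(149604, 101744)), -297645), Add(-33, -455710)) = Mul(Add(Mul(-219679, 251348), -297645), -455743) = Mul(Add(-55215877292, -297645), -455743) = Mul(-55216174937, -455743) = 25164385214313191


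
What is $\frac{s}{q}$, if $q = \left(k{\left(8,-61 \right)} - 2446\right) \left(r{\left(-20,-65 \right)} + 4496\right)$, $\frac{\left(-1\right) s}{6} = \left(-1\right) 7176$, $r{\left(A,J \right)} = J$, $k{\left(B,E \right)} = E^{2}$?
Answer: $\frac{4784}{627725} \approx 0.0076212$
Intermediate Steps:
$s = 43056$ ($s = - 6 \left(\left(-1\right) 7176\right) = \left(-6\right) \left(-7176\right) = 43056$)
$q = 5649525$ ($q = \left(\left(-61\right)^{2} - 2446\right) \left(-65 + 4496\right) = \left(3721 - 2446\right) 4431 = 1275 \cdot 4431 = 5649525$)
$\frac{s}{q} = \frac{43056}{5649525} = 43056 \cdot \frac{1}{5649525} = \frac{4784}{627725}$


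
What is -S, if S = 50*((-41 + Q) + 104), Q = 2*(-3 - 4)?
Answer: -2450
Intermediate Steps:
Q = -14 (Q = 2*(-7) = -14)
S = 2450 (S = 50*((-41 - 14) + 104) = 50*(-55 + 104) = 50*49 = 2450)
-S = -1*2450 = -2450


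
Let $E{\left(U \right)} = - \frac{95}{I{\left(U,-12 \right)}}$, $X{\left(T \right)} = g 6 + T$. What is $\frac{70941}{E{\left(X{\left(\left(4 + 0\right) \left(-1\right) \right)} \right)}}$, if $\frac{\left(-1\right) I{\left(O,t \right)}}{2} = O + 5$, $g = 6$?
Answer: $\frac{5249634}{95} \approx 55259.0$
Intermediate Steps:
$X{\left(T \right)} = 36 + T$ ($X{\left(T \right)} = 6 \cdot 6 + T = 36 + T$)
$I{\left(O,t \right)} = -10 - 2 O$ ($I{\left(O,t \right)} = - 2 \left(O + 5\right) = - 2 \left(5 + O\right) = -10 - 2 O$)
$E{\left(U \right)} = - \frac{95}{-10 - 2 U}$
$\frac{70941}{E{\left(X{\left(\left(4 + 0\right) \left(-1\right) \right)} \right)}} = \frac{70941}{\frac{95}{2} \frac{1}{5 + \left(36 + \left(4 + 0\right) \left(-1\right)\right)}} = \frac{70941}{\frac{95}{2} \frac{1}{5 + \left(36 + 4 \left(-1\right)\right)}} = \frac{70941}{\frac{95}{2} \frac{1}{5 + \left(36 - 4\right)}} = \frac{70941}{\frac{95}{2} \frac{1}{5 + 32}} = \frac{70941}{\frac{95}{2} \cdot \frac{1}{37}} = \frac{70941}{\frac{95}{74}} = 70941 \cdot \frac{74}{95} = \frac{5249634}{95}$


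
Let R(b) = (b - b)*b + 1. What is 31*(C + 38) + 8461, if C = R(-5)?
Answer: 9670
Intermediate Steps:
R(b) = 1 (R(b) = 0*b + 1 = 0 + 1 = 1)
C = 1
31*(C + 38) + 8461 = 31*(1 + 38) + 8461 = 31*39 + 8461 = 1209 + 8461 = 9670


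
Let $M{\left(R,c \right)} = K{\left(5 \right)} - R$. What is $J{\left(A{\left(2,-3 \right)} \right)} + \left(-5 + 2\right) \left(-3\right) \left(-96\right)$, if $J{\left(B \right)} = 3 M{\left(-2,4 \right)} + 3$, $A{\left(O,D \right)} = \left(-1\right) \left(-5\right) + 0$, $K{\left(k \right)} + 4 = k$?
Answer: $-852$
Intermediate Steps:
$K{\left(k \right)} = -4 + k$
$A{\left(O,D \right)} = 5$ ($A{\left(O,D \right)} = 5 + 0 = 5$)
$M{\left(R,c \right)} = 1 - R$ ($M{\left(R,c \right)} = \left(-4 + 5\right) - R = 1 - R$)
$J{\left(B \right)} = 12$ ($J{\left(B \right)} = 3 \left(1 - -2\right) + 3 = 3 \left(1 + 2\right) + 3 = 3 \cdot 3 + 3 = 9 + 3 = 12$)
$J{\left(A{\left(2,-3 \right)} \right)} + \left(-5 + 2\right) \left(-3\right) \left(-96\right) = 12 + \left(-5 + 2\right) \left(-3\right) \left(-96\right) = 12 + \left(-3\right) \left(-3\right) \left(-96\right) = 12 + 9 \left(-96\right) = 12 - 864 = -852$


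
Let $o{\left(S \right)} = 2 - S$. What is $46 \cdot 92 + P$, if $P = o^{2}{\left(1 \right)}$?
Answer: $4233$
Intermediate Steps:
$P = 1$ ($P = \left(2 - 1\right)^{2} = 1^{2} = 1$)
$46 \cdot 92 + P = 46 \cdot 92 + 1 = 4232 + 1 = 4233$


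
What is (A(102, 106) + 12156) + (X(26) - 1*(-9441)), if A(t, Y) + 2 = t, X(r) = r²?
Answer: 22373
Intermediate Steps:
A(t, Y) = -2 + t
(A(102, 106) + 12156) + (X(26) - 1*(-9441)) = ((-2 + 102) + 12156) + (26² - 1*(-9441)) = (100 + 12156) + (676 + 9441) = 12256 + 10117 = 22373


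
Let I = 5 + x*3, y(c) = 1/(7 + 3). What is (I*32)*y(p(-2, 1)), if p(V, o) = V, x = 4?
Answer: 272/5 ≈ 54.400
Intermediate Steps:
y(c) = 1/10
I = 17 (I = 5 + 4*3 = 5 + 12 = 17)
(I*32)*y(p(-2, 1)) = (17*32)*(1/10) = 544*(1/10) = 272/5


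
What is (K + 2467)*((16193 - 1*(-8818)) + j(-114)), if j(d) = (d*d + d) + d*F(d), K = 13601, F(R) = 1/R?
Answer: 608880792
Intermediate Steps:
F(R) = 1/R
j(d) = 1 + d + d² (j(d) = (d*d + d) + d/d = (d² + d) + 1 = (d + d²) + 1 = 1 + d + d²)
(K + 2467)*((16193 - 1*(-8818)) + j(-114)) = (13601 + 2467)*((16193 - 1*(-8818)) + (1 - 114*(1 - 114))) = 16068*((16193 + 8818) + (1 - 114*(-113))) = 16068*(25011 + (1 + 12882)) = 16068*(25011 + 12883) = 16068*37894 = 608880792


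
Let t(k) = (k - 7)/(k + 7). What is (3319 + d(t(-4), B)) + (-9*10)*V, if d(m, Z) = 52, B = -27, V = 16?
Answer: 1931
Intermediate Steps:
t(k) = (-7 + k)/(7 + k)
(3319 + d(t(-4), B)) + (-9*10)*V = (3319 + 52) - 9*10*16 = 3371 - 90*16 = 3371 - 1440 = 1931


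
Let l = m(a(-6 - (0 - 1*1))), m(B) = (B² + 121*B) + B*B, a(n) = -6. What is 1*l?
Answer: -654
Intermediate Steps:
m(B) = 2*B² + 121*B (m(B) = (B² + 121*B) + B² = 2*B² + 121*B)
l = -654 (l = -6*(121 + 2*(-6)) = -6*(121 - 12) = -6*109 = -654)
1*l = 1*(-654) = -654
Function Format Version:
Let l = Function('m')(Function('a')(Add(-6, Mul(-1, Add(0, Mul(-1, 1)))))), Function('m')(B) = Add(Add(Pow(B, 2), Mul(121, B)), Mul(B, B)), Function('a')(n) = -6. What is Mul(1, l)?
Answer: -654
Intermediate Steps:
Function('m')(B) = Add(Mul(2, Pow(B, 2)), Mul(121, B)) (Function('m')(B) = Add(Add(Pow(B, 2), Mul(121, B)), Pow(B, 2)) = Add(Mul(2, Pow(B, 2)), Mul(121, B)))
l = -654 (l = Mul(-6, Add(121, Mul(2, -6))) = Mul(-6, Add(121, -12)) = Mul(-6, 109) = -654)
Mul(1, l) = Mul(1, -654) = -654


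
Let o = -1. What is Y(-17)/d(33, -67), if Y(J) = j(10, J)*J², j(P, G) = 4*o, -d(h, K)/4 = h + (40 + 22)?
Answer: 289/95 ≈ 3.0421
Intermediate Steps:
d(h, K) = -248 - 4*h (d(h, K) = -4*(h + (40 + 22)) = -4*(h + 62) = -4*(62 + h) = -248 - 4*h)
j(P, G) = -4 (j(P, G) = 4*(-1) = -4)
Y(J) = -4*J²
Y(-17)/d(33, -67) = (-4*(-17)²)/(-248 - 4*33) = (-4*289)/(-248 - 132) = -1156/(-380) = -1156*(-1/380) = 289/95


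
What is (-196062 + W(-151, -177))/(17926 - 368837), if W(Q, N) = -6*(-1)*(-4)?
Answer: 17826/31901 ≈ 0.55879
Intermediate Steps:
W(Q, N) = -24 (W(Q, N) = 6*(-4) = -24)
(-196062 + W(-151, -177))/(17926 - 368837) = (-196062 - 24)/(17926 - 368837) = -196086/(-350911) = -196086*(-1/350911) = 17826/31901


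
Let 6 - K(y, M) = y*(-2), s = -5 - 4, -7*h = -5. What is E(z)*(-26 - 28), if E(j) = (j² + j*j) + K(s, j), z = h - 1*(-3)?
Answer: -41256/49 ≈ -841.96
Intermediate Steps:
h = 5/7 (h = -⅐*(-5) = 5/7 ≈ 0.71429)
s = -9
K(y, M) = 6 + 2*y (K(y, M) = 6 - y*(-2) = 6 - (-2)*y = 6 + 2*y)
z = 26/7 (z = 5/7 - 1*(-3) = 5/7 + 3 = 26/7 ≈ 3.7143)
E(j) = -12 + 2*j² (E(j) = (j² + j*j) + (6 + 2*(-9)) = (j² + j²) + (6 - 18) = 2*j² - 12 = -12 + 2*j²)
E(z)*(-26 - 28) = (-12 + 2*(26/7)²)*(-26 - 28) = (-12 + 2*(676/49))*(-54) = (-12 + 1352/49)*(-54) = (764/49)*(-54) = -41256/49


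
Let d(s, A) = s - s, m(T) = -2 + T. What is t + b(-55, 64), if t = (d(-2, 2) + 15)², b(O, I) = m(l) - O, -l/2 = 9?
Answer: 260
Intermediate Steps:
l = -18 (l = -2*9 = -18)
b(O, I) = -20 - O (b(O, I) = (-2 - 18) - O = -20 - O)
d(s, A) = 0
t = 225 (t = (0 + 15)² = 15² = 225)
t + b(-55, 64) = 225 + (-20 - 1*(-55)) = 225 + (-20 + 55) = 225 + 35 = 260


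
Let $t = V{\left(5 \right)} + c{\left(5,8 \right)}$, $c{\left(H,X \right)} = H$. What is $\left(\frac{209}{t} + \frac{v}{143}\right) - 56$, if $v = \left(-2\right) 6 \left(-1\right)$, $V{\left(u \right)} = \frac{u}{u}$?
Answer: $- \frac{18089}{858} \approx -21.083$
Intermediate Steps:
$V{\left(u \right)} = 1$
$v = 12$ ($v = \left(-12\right) \left(-1\right) = 12$)
$t = 6$ ($t = 1 + 5 = 6$)
$\left(\frac{209}{t} + \frac{v}{143}\right) - 56 = \left(\frac{209}{6} + \frac{12}{143}\right) - 56 = \frac{29959}{858} - 56 = - \frac{18089}{858}$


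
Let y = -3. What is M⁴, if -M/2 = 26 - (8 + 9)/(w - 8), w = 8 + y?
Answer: 1303210000/81 ≈ 1.6089e+7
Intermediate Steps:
w = 5 (w = 8 - 3 = 5)
M = -190/3 (M = -2*(26 - (8 + 9)/(5 - 8)) = -2*(26 - 17/(-3)) = -2*(26 - 17*(-1)/3) = -2*(26 - 1*(-17/3)) = -2*(26 + 17/3) = -2*95/3 = -190/3 ≈ -63.333)
M⁴ = (-190/3)⁴ = 1303210000/81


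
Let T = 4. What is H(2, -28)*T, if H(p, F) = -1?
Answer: -4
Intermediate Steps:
H(2, -28)*T = -1*4 = -4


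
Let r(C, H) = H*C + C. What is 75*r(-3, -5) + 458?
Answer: 1358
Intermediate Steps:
r(C, H) = C + C*H (r(C, H) = C*H + C = C + C*H)
75*r(-3, -5) + 458 = 75*(-3*(1 - 5)) + 458 = 75*(-3*(-4)) + 458 = 75*12 + 458 = 900 + 458 = 1358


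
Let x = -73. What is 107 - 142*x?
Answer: 10473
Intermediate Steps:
107 - 142*x = 107 - 142*(-73) = 107 + 10366 = 10473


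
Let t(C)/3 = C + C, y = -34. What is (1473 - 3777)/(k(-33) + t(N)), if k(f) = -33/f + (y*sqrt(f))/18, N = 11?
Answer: -2083968/62191 - 58752*I*sqrt(33)/62191 ≈ -33.509 - 5.4269*I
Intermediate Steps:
t(C) = 6*C (t(C) = 3*(C + C) = 3*(2*C) = 6*C)
k(f) = -33/f - 17*sqrt(f)/9 (k(f) = -33/f - 34*sqrt(f)/18 = -33/f - 34*sqrt(f)*(1/18) = -33/f - 17*sqrt(f)/9)
(1473 - 3777)/(k(-33) + t(N)) = (1473 - 3777)/((1/9)*(-297 - (-561)*I*sqrt(33))/(-33) + 6*11) = -2304/((1/9)*(-1/33)*(-297 - (-561)*I*sqrt(33)) + 66) = -2304/((1/9)*(-1/33)*(-297 + 561*I*sqrt(33)) + 66) = -2304/((1 - 17*I*sqrt(33)/9) + 66) = -2304/(67 - 17*I*sqrt(33)/9)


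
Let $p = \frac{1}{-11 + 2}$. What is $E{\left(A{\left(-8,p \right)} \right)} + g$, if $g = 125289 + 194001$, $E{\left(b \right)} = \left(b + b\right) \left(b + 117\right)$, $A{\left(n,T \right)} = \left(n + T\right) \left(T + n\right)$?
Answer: $\frac{2252664038}{6561} \approx 3.4334 \cdot 10^{5}$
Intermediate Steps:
$p = - \frac{1}{9}$ ($p = \frac{1}{-9} = - \frac{1}{9} \approx -0.11111$)
$A{\left(n,T \right)} = \left(T + n\right)^{2}$ ($A{\left(n,T \right)} = \left(T + n\right) \left(T + n\right) = \left(T + n\right)^{2}$)
$E{\left(b \right)} = 2 b \left(117 + b\right)$
$g = 319290$
$E{\left(A{\left(-8,p \right)} \right)} + g = 2 \left(- \frac{1}{9} - 8\right)^{2} \left(117 + \left(- \frac{1}{9} - 8\right)^{2}\right) + 319290 = 2 \left(- \frac{73}{9}\right)^{2} \left(117 + \left(- \frac{73}{9}\right)^{2}\right) + 319290 = 2 \cdot \frac{5329}{81} \left(117 + \frac{5329}{81}\right) + 319290 = 2 \cdot \frac{5329}{81} \cdot \frac{14806}{81} + 319290 = \frac{157802348}{6561} + 319290 = \frac{2252664038}{6561}$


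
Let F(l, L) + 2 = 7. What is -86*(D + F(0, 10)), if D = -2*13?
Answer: 1806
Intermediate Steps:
D = -26
F(l, L) = 5 (F(l, L) = -2 + 7 = 5)
-86*(D + F(0, 10)) = -86*(-26 + 5) = -86*(-21) = 1806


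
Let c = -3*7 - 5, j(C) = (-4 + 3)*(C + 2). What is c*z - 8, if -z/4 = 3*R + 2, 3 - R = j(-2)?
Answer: 1136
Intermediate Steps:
j(C) = -2 - C (j(C) = -(2 + C) = -2 - C)
R = 3 (R = 3 - (-2 - 1*(-2)) = 3 - (-2 + 2) = 3 - 1*0 = 3 + 0 = 3)
c = -26 (c = -21 - 5 = -26)
z = -44 (z = -4*(3*3 + 2) = -4*(9 + 2) = -4*11 = -44)
c*z - 8 = -26*(-44) - 8 = 1144 - 8 = 1136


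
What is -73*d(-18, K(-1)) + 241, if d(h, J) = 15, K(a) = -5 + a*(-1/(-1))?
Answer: -854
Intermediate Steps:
K(a) = -5 + a (K(a) = -5 + a*(-1*(-1)) = -5 + a*1 = -5 + a)
-73*d(-18, K(-1)) + 241 = -73*15 + 241 = -1095 + 241 = -854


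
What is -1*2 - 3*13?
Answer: -41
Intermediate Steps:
-1*2 - 3*13 = -2 - 39 = -41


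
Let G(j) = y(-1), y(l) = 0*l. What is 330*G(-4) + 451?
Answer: 451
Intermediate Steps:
y(l) = 0
G(j) = 0
330*G(-4) + 451 = 330*0 + 451 = 0 + 451 = 451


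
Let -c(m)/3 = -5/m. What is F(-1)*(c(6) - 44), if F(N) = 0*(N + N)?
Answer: 0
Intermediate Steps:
c(m) = 15/m (c(m) = -(-15)/m = 15/m)
F(N) = 0 (F(N) = 0*(2*N) = 0)
F(-1)*(c(6) - 44) = 0*(15/6 - 44) = 0*(15*(⅙) - 44) = 0*(5/2 - 44) = 0*(-83/2) = 0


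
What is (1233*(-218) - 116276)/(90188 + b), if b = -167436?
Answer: 192535/38624 ≈ 4.9849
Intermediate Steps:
(1233*(-218) - 116276)/(90188 + b) = (1233*(-218) - 116276)/(90188 - 167436) = (-268794 - 116276)/(-77248) = -385070*(-1/77248) = 192535/38624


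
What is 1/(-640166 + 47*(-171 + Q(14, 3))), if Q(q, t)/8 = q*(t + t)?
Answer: -1/616619 ≈ -1.6217e-6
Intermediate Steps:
Q(q, t) = 16*q*t (Q(q, t) = 8*(q*(t + t)) = 8*(q*(2*t)) = 8*(2*q*t) = 16*q*t)
1/(-640166 + 47*(-171 + Q(14, 3))) = 1/(-640166 + 47*(-171 + 16*14*3)) = 1/(-640166 + 47*(-171 + 672)) = 1/(-640166 + 47*501) = 1/(-640166 + 23547) = 1/(-616619) = -1/616619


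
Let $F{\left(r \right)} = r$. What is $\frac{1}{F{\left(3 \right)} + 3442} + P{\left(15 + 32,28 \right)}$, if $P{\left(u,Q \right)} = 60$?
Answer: $\frac{206701}{3445} \approx 60.0$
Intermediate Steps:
$\frac{1}{F{\left(3 \right)} + 3442} + P{\left(15 + 32,28 \right)} = \frac{1}{3 + 3442} + 60 = \frac{1}{3445} + 60 = \frac{206701}{3445}$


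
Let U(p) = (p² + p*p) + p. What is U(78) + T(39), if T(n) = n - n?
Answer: 12246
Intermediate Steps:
T(n) = 0
U(p) = p + 2*p² (U(p) = (p² + p²) + p = 2*p² + p = p + 2*p²)
U(78) + T(39) = 78*(1 + 2*78) + 0 = 78*(1 + 156) + 0 = 78*157 + 0 = 12246 + 0 = 12246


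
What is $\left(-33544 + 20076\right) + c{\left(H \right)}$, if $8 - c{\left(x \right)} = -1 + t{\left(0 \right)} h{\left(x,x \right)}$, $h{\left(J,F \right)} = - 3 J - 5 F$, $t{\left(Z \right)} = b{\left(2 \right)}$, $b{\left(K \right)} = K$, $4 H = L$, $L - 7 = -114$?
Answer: $-13887$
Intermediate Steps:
$L = -107$ ($L = 7 - 114 = -107$)
$H = - \frac{107}{4}$ ($H = \frac{1}{4} \left(-107\right) = - \frac{107}{4} \approx -26.75$)
$t{\left(Z \right)} = 2$
$h{\left(J,F \right)} = - 5 F - 3 J$
$c{\left(x \right)} = 9 + 16 x$ ($c{\left(x \right)} = 8 - \left(-1 + 2 \left(- 5 x - 3 x\right)\right) = 8 - \left(-1 + 2 \left(- 8 x\right)\right) = 8 - \left(-1 - 16 x\right) = 8 + \left(1 + 16 x\right) = 9 + 16 x$)
$\left(-33544 + 20076\right) + c{\left(H \right)} = \left(-33544 + 20076\right) + \left(9 + 16 \left(- \frac{107}{4}\right)\right) = -13468 + \left(9 - 428\right) = -13468 - 419 = -13887$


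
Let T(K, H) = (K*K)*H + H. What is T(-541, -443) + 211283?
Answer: -129446843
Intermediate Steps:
T(K, H) = H + H*K**2 (T(K, H) = K**2*H + H = H*K**2 + H = H + H*K**2)
T(-541, -443) + 211283 = -443*(1 + (-541)**2) + 211283 = -443*(1 + 292681) + 211283 = -443*292682 + 211283 = -129658126 + 211283 = -129446843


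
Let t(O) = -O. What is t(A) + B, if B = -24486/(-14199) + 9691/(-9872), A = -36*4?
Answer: 6762989105/46724176 ≈ 144.74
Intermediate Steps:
A = -144
B = 34707761/46724176 (B = -24486*(-1/14199) + 9691*(-1/9872) = 8162/4733 - 9691/9872 = 34707761/46724176 ≈ 0.74282)
t(A) + B = -1*(-144) + 34707761/46724176 = 144 + 34707761/46724176 = 6762989105/46724176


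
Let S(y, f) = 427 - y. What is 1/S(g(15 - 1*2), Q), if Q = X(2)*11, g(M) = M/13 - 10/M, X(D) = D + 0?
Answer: 13/5548 ≈ 0.0023432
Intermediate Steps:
X(D) = D
g(M) = -10/M + M/13 (g(M) = M*(1/13) - 10/M = M/13 - 10/M = -10/M + M/13)
Q = 22 (Q = 2*11 = 22)
1/S(g(15 - 1*2), Q) = 1/(427 - (-10/(15 - 1*2) + (15 - 1*2)/13)) = 1/(427 - (-10/(15 - 2) + (15 - 2)/13)) = 1/(427 - (-10/13 + (1/13)*13)) = 1/(427 - (-10*1/13 + 1)) = 1/(427 - (-10/13 + 1)) = 1/(427 - 1*3/13) = 1/(427 - 3/13) = 1/(5548/13) = 13/5548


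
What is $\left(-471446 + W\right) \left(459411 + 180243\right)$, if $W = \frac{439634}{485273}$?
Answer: $- \frac{146339770346367096}{485273} \approx -3.0156 \cdot 10^{11}$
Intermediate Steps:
$W = \frac{439634}{485273}$ ($W = 439634 \cdot \frac{1}{485273} = \frac{439634}{485273} \approx 0.90595$)
$\left(-471446 + W\right) \left(459411 + 180243\right) = \left(-471446 + \frac{439634}{485273}\right) \left(459411 + 180243\right) = \left(- \frac{228779575124}{485273}\right) 639654 = - \frac{146339770346367096}{485273}$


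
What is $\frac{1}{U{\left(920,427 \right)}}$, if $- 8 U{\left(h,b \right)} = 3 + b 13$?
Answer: $- \frac{4}{2777} \approx -0.0014404$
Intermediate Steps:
$U{\left(h,b \right)} = - \frac{3}{8} - \frac{13 b}{8}$ ($U{\left(h,b \right)} = - \frac{3 + b 13}{8} = - \frac{3 + 13 b}{8} = - \frac{3}{8} - \frac{13 b}{8}$)
$\frac{1}{U{\left(920,427 \right)}} = \frac{1}{- \frac{3}{8} - \frac{5551}{8}} = \frac{1}{- \frac{2777}{4}} = - \frac{4}{2777}$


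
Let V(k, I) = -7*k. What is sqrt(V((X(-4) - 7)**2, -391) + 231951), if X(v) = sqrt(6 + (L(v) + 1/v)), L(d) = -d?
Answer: sqrt(926159 + 196*sqrt(39))/2 ≈ 481.50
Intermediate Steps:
X(v) = sqrt(6 + 1/v - v) (X(v) = sqrt(6 + (-v + 1/v)) = sqrt(6 + (1/v - v)) = sqrt(6 + 1/v - v))
sqrt(V((X(-4) - 7)**2, -391) + 231951) = sqrt(-7*(sqrt(6 + 1/(-4) - 1*(-4)) - 7)**2 + 231951) = sqrt(-7*(sqrt(6 - 1/4 + 4) - 7)**2 + 231951) = sqrt(-7*(sqrt(39/4) - 7)**2 + 231951) = sqrt(-7*(sqrt(39)/2 - 7)**2 + 231951) = sqrt(-7*(-7 + sqrt(39)/2)**2 + 231951) = sqrt(231951 - 7*(-7 + sqrt(39)/2)**2)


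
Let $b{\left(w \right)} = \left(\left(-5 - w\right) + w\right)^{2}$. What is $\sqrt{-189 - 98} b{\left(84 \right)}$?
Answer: $25 i \sqrt{287} \approx 423.53 i$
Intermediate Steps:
$b{\left(w \right)} = 25$ ($b{\left(w \right)} = \left(-5\right)^{2} = 25$)
$\sqrt{-189 - 98} b{\left(84 \right)} = \sqrt{-189 - 98} \cdot 25 = \sqrt{-287} \cdot 25 = i \sqrt{287} \cdot 25 = 25 i \sqrt{287}$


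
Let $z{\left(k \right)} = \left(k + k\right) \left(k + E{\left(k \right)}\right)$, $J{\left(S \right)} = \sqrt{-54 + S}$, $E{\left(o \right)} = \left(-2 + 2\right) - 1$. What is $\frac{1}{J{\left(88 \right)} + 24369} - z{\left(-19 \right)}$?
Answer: $- \frac{451324552151}{593848127} - \frac{\sqrt{34}}{593848127} \approx -760.0$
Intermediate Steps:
$E{\left(o \right)} = -1$ ($E{\left(o \right)} = 0 - 1 = -1$)
$z{\left(k \right)} = 2 k \left(-1 + k\right)$ ($z{\left(k \right)} = \left(k + k\right) \left(k - 1\right) = 2 k \left(-1 + k\right)$)
$\frac{1}{J{\left(88 \right)} + 24369} - z{\left(-19 \right)} = \frac{1}{\sqrt{-54 + 88} + 24369} - 2 \left(-19\right) \left(-1 - 19\right) = \frac{1}{\sqrt{34} + 24369} - 2 \left(-19\right) \left(-20\right) = \frac{1}{24369 + \sqrt{34}} - 760 = -760 + \frac{1}{24369 + \sqrt{34}}$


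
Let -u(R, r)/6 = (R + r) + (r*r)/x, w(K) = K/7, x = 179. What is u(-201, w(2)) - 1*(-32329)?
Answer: 294120425/8771 ≈ 33533.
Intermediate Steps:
w(K) = K/7 (w(K) = K*(1/7) = K/7)
u(R, r) = -6*R - 6*r - 6*r**2/179 (u(R, r) = -6*((R + r) + (r*r)/179) = -6*((R + r) + r**2*(1/179)) = -6*((R + r) + r**2/179) = -6*(R + r + r**2/179) = -6*R - 6*r - 6*r**2/179)
u(-201, w(2)) - 1*(-32329) = (-6*(-201) - 6*2/7 - 6*((1/7)*2)**2/179) - 1*(-32329) = (1206 - 6*2/7 - 6*(2/7)**2/179) + 32329 = (1206 - 12/7 - 6/179*4/49) + 32329 = (1206 - 12/7 - 24/8771) + 32329 = 10562766/8771 + 32329 = 294120425/8771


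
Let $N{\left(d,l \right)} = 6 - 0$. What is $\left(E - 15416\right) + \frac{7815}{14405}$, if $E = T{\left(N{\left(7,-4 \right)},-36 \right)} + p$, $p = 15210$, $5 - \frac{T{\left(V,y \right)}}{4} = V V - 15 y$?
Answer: $- \frac{7172127}{2881} \approx -2489.5$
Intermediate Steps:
$N{\left(d,l \right)} = 6$ ($N{\left(d,l \right)} = 6 + 0 = 6$)
$T{\left(V,y \right)} = 20 - 4 V^{2} + 60 y$ ($T{\left(V,y \right)} = 20 - 4 \left(V V - 15 y\right) = 20 - 4 \left(V^{2} - 15 y\right) = 20 - \left(- 60 y + 4 V^{2}\right) = 20 - 4 V^{2} + 60 y$)
$E = 12926$ ($E = \left(20 - 4 \cdot 6^{2} + 60 \left(-36\right)\right) + 15210 = \left(20 - 144 - 2160\right) + 15210 = -2284 + 15210 = 12926$)
$\left(E - 15416\right) + \frac{7815}{14405} = \left(12926 - 15416\right) + \frac{7815}{14405} = -2490 + 7815 \cdot \frac{1}{14405} = -2490 + \frac{1563}{2881} = - \frac{7172127}{2881}$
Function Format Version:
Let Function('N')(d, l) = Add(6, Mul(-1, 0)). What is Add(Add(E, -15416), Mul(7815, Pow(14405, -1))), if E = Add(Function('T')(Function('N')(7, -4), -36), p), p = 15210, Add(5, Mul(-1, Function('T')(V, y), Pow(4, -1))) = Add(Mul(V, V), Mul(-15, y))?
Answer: Rational(-7172127, 2881) ≈ -2489.5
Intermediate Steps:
Function('N')(d, l) = 6 (Function('N')(d, l) = Add(6, 0) = 6)
Function('T')(V, y) = Add(20, Mul(-4, Pow(V, 2)), Mul(60, y)) (Function('T')(V, y) = Add(20, Mul(-4, Add(Mul(V, V), Mul(-15, y)))) = Add(20, Mul(-4, Add(Pow(V, 2), Mul(-15, y)))) = Add(20, Add(Mul(-4, Pow(V, 2)), Mul(60, y))) = Add(20, Mul(-4, Pow(V, 2)), Mul(60, y)))
E = 12926 (E = Add(Add(20, Mul(-4, Pow(6, 2)), Mul(60, -36)), 15210) = Add(Add(20, Mul(-4, 36), -2160), 15210) = Add(Add(20, -144, -2160), 15210) = Add(-2284, 15210) = 12926)
Add(Add(E, -15416), Mul(7815, Pow(14405, -1))) = Add(Add(12926, -15416), Mul(7815, Pow(14405, -1))) = Add(-2490, Mul(7815, Rational(1, 14405))) = Add(-2490, Rational(1563, 2881)) = Rational(-7172127, 2881)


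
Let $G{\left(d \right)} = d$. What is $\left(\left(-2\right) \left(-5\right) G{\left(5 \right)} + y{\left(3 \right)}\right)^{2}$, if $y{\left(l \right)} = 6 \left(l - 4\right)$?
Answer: $1936$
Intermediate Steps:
$y{\left(l \right)} = -24 + 6 l$ ($y{\left(l \right)} = 6 \left(-4 + l\right) = -24 + 6 l$)
$\left(\left(-2\right) \left(-5\right) G{\left(5 \right)} + y{\left(3 \right)}\right)^{2} = \left(\left(-2\right) \left(-5\right) 5 + \left(-24 + 6 \cdot 3\right)\right)^{2} = \left(10 \cdot 5 + \left(-24 + 18\right)\right)^{2} = \left(50 - 6\right)^{2} = 44^{2} = 1936$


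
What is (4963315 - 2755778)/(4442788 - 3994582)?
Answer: 2207537/448206 ≈ 4.9253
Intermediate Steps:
(4963315 - 2755778)/(4442788 - 3994582) = 2207537/448206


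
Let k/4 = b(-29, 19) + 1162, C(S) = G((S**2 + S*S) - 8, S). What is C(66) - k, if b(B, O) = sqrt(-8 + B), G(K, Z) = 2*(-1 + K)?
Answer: 12758 - 4*I*sqrt(37) ≈ 12758.0 - 24.331*I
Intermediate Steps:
G(K, Z) = -2 + 2*K
C(S) = -18 + 4*S**2 (C(S) = -2 + 2*((S**2 + S*S) - 8) = -2 + 2*((S**2 + S**2) - 8) = -2 + 2*(2*S**2 - 8) = -2 + 2*(-8 + 2*S**2) = -2 + (-16 + 4*S**2) = -18 + 4*S**2)
k = 4648 + 4*I*sqrt(37) (k = 4*(sqrt(-8 - 29) + 1162) = 4*(sqrt(-37) + 1162) = 4*(I*sqrt(37) + 1162) = 4*(1162 + I*sqrt(37)) = 4648 + 4*I*sqrt(37) ≈ 4648.0 + 24.331*I)
C(66) - k = (-18 + 4*66**2) - (4648 + 4*I*sqrt(37)) = (-18 + 4*4356) + (-4648 - 4*I*sqrt(37)) = (-18 + 17424) + (-4648 - 4*I*sqrt(37)) = 17406 + (-4648 - 4*I*sqrt(37)) = 12758 - 4*I*sqrt(37)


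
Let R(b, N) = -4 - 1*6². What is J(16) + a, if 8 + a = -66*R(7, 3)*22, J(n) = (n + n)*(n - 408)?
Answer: 45528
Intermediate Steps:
J(n) = 2*n*(-408 + n) (J(n) = (2*n)*(-408 + n) = 2*n*(-408 + n))
R(b, N) = -40 (R(b, N) = -4 - 1*36 = -4 - 36 = -40)
a = 58072 (a = -8 - 66*(-40)*22 = -8 + 2640*22 = -8 + 58080 = 58072)
J(16) + a = 2*16*(-408 + 16) + 58072 = 2*16*(-392) + 58072 = -12544 + 58072 = 45528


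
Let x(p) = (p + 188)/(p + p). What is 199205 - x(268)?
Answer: 13346678/67 ≈ 1.9920e+5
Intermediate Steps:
x(p) = (188 + p)/(2*p) (x(p) = (188 + p)/((2*p)) = (188 + p)*(1/(2*p)) = (188 + p)/(2*p))
199205 - x(268) = 199205 - (188 + 268)/(2*268) = 199205 - 456/(2*268) = 199205 - 1*57/67 = 199205 - 57/67 = 13346678/67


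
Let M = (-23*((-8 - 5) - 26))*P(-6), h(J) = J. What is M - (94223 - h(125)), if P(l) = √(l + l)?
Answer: -94098 + 1794*I*√3 ≈ -94098.0 + 3107.3*I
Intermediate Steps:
P(l) = √2*√l (P(l) = √(2*l) = √2*√l)
M = 1794*I*√3 (M = (-23*((-8 - 5) - 26))*(√2*√(-6)) = (-23*(-13 - 26))*(√2*(I*√6)) = (-23*(-39))*(2*I*√3) = 897*(2*I*√3) = 1794*I*√3 ≈ 3107.3*I)
M - (94223 - h(125)) = 1794*I*√3 - (94223 - 1*125) = 1794*I*√3 - (94223 - 125) = 1794*I*√3 - 1*94098 = 1794*I*√3 - 94098 = -94098 + 1794*I*√3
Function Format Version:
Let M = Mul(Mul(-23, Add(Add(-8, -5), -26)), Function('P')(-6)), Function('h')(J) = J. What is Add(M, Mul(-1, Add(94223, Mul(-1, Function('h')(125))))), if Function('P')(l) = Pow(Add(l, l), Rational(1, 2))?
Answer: Add(-94098, Mul(1794, I, Pow(3, Rational(1, 2)))) ≈ Add(-94098., Mul(3107.3, I))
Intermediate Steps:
Function('P')(l) = Mul(Pow(2, Rational(1, 2)), Pow(l, Rational(1, 2))) (Function('P')(l) = Pow(Mul(2, l), Rational(1, 2)) = Mul(Pow(2, Rational(1, 2)), Pow(l, Rational(1, 2))))
M = Mul(1794, I, Pow(3, Rational(1, 2))) (M = Mul(Mul(-23, Add(Add(-8, -5), -26)), Mul(Pow(2, Rational(1, 2)), Pow(-6, Rational(1, 2)))) = Mul(Mul(-23, Add(-13, -26)), Mul(Pow(2, Rational(1, 2)), Mul(I, Pow(6, Rational(1, 2))))) = Mul(Mul(-23, -39), Mul(2, I, Pow(3, Rational(1, 2)))) = Mul(897, Mul(2, I, Pow(3, Rational(1, 2)))) = Mul(1794, I, Pow(3, Rational(1, 2))) ≈ Mul(3107.3, I))
Add(M, Mul(-1, Add(94223, Mul(-1, Function('h')(125))))) = Add(Mul(1794, I, Pow(3, Rational(1, 2))), Mul(-1, Add(94223, Mul(-1, 125)))) = Add(Mul(1794, I, Pow(3, Rational(1, 2))), Mul(-1, Add(94223, -125))) = Add(Mul(1794, I, Pow(3, Rational(1, 2))), Mul(-1, 94098)) = Add(Mul(1794, I, Pow(3, Rational(1, 2))), -94098) = Add(-94098, Mul(1794, I, Pow(3, Rational(1, 2))))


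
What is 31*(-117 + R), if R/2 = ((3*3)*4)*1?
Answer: -1395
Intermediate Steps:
R = 72 (R = 2*(((3*3)*4)*1) = 2*((9*4)*1) = 2*(36*1) = 2*36 = 72)
31*(-117 + R) = 31*(-117 + 72) = 31*(-45) = -1395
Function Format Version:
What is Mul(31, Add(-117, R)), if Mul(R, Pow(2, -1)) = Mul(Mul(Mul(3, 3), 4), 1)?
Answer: -1395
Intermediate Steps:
R = 72 (R = Mul(2, Mul(Mul(Mul(3, 3), 4), 1)) = Mul(2, Mul(Mul(9, 4), 1)) = Mul(2, Mul(36, 1)) = Mul(2, 36) = 72)
Mul(31, Add(-117, R)) = Mul(31, Add(-117, 72)) = Mul(31, -45) = -1395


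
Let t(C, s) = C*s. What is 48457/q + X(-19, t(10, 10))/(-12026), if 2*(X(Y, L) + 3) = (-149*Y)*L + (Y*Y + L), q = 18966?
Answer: -2106208183/228085116 ≈ -9.2343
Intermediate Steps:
X(Y, L) = -3 + L/2 + Y²/2 - 149*L*Y/2 (X(Y, L) = -3 + ((-149*Y)*L + (Y*Y + L))/2 = -3 + (-149*L*Y + (Y² + L))/2 = -3 + (-149*L*Y + (L + Y²))/2 = -3 + (L + Y² - 149*L*Y)/2 = -3 + (L/2 + Y²/2 - 149*L*Y/2) = -3 + L/2 + Y²/2 - 149*L*Y/2)
48457/q + X(-19, t(10, 10))/(-12026) = 48457/18966 + (-3 + (10*10)/2 + (½)*(-19)² - 149/2*10*10*(-19))/(-12026) = 48457*(1/18966) + (-3 + (½)*100 + (½)*361 - 149/2*100*(-19))*(-1/12026) = 48457/18966 + (-3 + 50 + 361/2 + 141550)*(-1/12026) = 48457/18966 + (283555/2)*(-1/12026) = 48457/18966 - 283555/24052 = -2106208183/228085116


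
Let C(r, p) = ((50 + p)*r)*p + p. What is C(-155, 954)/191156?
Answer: -74230263/95578 ≈ -776.65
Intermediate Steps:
C(r, p) = p + p*r*(50 + p) (C(r, p) = (r*(50 + p))*p + p = p*r*(50 + p) + p = p + p*r*(50 + p))
C(-155, 954)/191156 = (954*(1 + 50*(-155) + 954*(-155)))/191156 = (954*(1 - 7750 - 147870))*(1/191156) = (954*(-155619))*(1/191156) = -148460526*1/191156 = -74230263/95578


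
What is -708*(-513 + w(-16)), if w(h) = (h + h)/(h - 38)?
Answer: 3265060/9 ≈ 3.6278e+5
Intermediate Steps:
w(h) = 2*h/(-38 + h) (w(h) = (2*h)/(-38 + h) = 2*h/(-38 + h))
-708*(-513 + w(-16)) = -708*(-513 + 2*(-16)/(-38 - 16)) = -708*(-513 + 2*(-16)/(-54)) = -708*(-513 + 2*(-16)*(-1/54)) = -708*(-513 + 16/27) = -708*(-13835/27) = 3265060/9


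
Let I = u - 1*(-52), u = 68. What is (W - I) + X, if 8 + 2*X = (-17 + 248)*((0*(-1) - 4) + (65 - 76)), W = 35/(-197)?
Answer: -731531/394 ≈ -1856.7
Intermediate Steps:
I = 120 (I = 68 - 1*(-52) = 68 + 52 = 120)
W = -35/197 (W = 35*(-1/197) = -35/197 ≈ -0.17766)
X = -3473/2 (X = -4 + ((-17 + 248)*((0*(-1) - 4) + (65 - 76)))/2 = -4 + (231*((0 - 4) - 11))/2 = -4 + (231*(-4 - 11))/2 = -4 + (231*(-15))/2 = -4 + (½)*(-3465) = -4 - 3465/2 = -3473/2 ≈ -1736.5)
(W - I) + X = (-35/197 - 1*120) - 3473/2 = (-35/197 - 120) - 3473/2 = -23675/197 - 3473/2 = -731531/394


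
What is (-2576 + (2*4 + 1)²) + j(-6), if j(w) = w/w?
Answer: -2494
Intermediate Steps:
j(w) = 1
(-2576 + (2*4 + 1)²) + j(-6) = (-2576 + (2*4 + 1)²) + 1 = (-2576 + (8 + 1)²) + 1 = (-2576 + 9²) + 1 = (-2576 + 81) + 1 = -2495 + 1 = -2494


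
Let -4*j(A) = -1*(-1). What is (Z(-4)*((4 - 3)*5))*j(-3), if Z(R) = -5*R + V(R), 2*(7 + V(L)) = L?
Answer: -55/4 ≈ -13.750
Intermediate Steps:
j(A) = -¼ (j(A) = -(-1)*(-1)/4 = -¼*1 = -¼)
V(L) = -7 + L/2
Z(R) = -7 - 9*R/2 (Z(R) = -5*R + (-7 + R/2) = -7 - 9*R/2)
(Z(-4)*((4 - 3)*5))*j(-3) = ((-7 - 9/2*(-4))*((4 - 3)*5))*(-¼) = ((-7 + 18)*(1*5))*(-¼) = (11*5)*(-¼) = 55*(-¼) = -55/4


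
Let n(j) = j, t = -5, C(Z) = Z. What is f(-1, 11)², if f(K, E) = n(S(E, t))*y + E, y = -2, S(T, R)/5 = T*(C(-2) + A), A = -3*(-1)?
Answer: 9801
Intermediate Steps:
A = 3
S(T, R) = 5*T (S(T, R) = 5*(T*(-2 + 3)) = 5*(T*1) = 5*T)
f(K, E) = -9*E (f(K, E) = (5*E)*(-2) + E = -10*E + E = -9*E)
f(-1, 11)² = (-9*11)² = (-99)² = 9801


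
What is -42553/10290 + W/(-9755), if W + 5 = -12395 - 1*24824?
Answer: -916273/2867970 ≈ -0.31948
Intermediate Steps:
W = -37224 (W = -5 + (-12395 - 1*24824) = -5 + (-12395 - 24824) = -5 - 37219 = -37224)
-42553/10290 + W/(-9755) = -42553/10290 - 37224/(-9755) = -42553*1/10290 - 37224*(-1/9755) = -6079/1470 + 37224/9755 = -916273/2867970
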